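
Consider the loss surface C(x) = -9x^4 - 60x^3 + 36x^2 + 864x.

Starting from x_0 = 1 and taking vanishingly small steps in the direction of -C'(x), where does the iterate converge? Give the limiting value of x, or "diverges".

-3

C'(x) = -36(x - 2)(x + 3)(x + 4), so C'(1) = 720.
Gradient descent moves in the -C' direction, i.e. x is decreasing.
The nearest critical point in that direction is x = -3, where C'' = 180 > 0 (a local minimum). The iterate converges there.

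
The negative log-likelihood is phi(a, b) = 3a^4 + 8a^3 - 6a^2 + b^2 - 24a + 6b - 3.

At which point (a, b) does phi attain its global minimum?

phi(a,b) separates as P(a) + Q(b) − 3, so its minimum is min P + min Q − 3.
P'(a) = 12(a - 1)(a + 1)(a + 2) vanishes at a ∈ {-2, -1, 1}; Q'(b) = 2b + 6 vanishes at b ∈ {-3}.
Local minima of P (where P''>0): P(-2)=8, P(1)=-19. Local minima of Q: Q(-3)=-9.
So the global minimum of phi is P(1) + Q(-3) − 3 = -19 − 9 − 3 = -31, attained at (1, -3).

(1, -3)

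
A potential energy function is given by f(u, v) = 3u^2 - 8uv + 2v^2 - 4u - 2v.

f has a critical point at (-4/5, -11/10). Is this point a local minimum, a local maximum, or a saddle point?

saddle point

The Hessian of f is constant: H = [[6, -8], [-8, 4]].
det(H) = 6·4 − (-8)² = -40.
Since det(H) < 0, H is indefinite and the critical point is a saddle point.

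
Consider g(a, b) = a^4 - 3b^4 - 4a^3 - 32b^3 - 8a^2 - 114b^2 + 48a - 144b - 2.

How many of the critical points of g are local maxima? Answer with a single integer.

g separates as a function of a plus a function of b, so ∇g=0 decouples.
∂g/∂a = 4(a - 3)(a - 2)(a + 2) = 0 at a ∈ {-2, 2, 3}; ∂g/∂b = -12(b + 1)(b + 3)(b + 4) = 0 at b ∈ {-4, -3, -1}.
The Hessian is diagonal: diag(g_aa, g_bb). Second derivatives: g_aa(-2)=80, g_aa(2)=-16, g_aa(3)=20; g_bb(-4)=-36, g_bb(-3)=24, g_bb(-1)=-72.
Local maxima occur where both diagonal entries negative: (2, -4), (2, -1). Count: 2.

2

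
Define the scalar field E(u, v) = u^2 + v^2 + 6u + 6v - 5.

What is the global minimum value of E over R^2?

-23

E(u,v) separates as P(u) + Q(v) − 5, so its minimum is min P + min Q − 5.
P'(u) = 2u + 6 vanishes at u ∈ {-3}; Q'(v) = 2v + 6 vanishes at v ∈ {-3}.
Local minima of P (where P''>0): P(-3)=-9. Local minima of Q: Q(-3)=-9.
So the global minimum of E is P(-3) + Q(-3) − 5 = -9 − 9 − 5 = -23, attained at (-3, -3).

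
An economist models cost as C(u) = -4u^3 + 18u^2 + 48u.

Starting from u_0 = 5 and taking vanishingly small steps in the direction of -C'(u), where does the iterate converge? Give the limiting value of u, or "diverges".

C'(u) = -12(u - 4)(u + 1), so C'(5) = -72.
Gradient descent moves in the -C' direction, i.e. u is increasing.
There is no critical point above u=5, and C' keeps the same sign, so the iterate runs off to +∞.

diverges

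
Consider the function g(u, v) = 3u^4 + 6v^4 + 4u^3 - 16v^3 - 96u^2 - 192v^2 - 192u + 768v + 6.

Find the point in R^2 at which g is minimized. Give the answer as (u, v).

(4, -4)

g(u,v) separates as P(u) + Q(v) + 6, so its minimum is min P + min Q + 6.
P'(u) = 12(u - 4)(u + 1)(u + 4) vanishes at u ∈ {-4, -1, 4}; Q'(v) = 24(v - 4)(v - 2)(v + 4) vanishes at v ∈ {-4, 2, 4}.
Local minima of P (where P''>0): P(-4)=-256, P(4)=-1280. Local minima of Q: Q(-4)=-3584, Q(4)=512.
So the global minimum of g is P(4) + Q(-4) + 6 = -1280 − 3584 + 6 = -4858, attained at (4, -4).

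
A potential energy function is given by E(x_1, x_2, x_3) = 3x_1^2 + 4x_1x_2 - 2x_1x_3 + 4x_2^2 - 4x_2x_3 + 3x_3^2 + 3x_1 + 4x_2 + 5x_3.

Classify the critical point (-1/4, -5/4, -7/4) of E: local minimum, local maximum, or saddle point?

local minimum

The Hessian is constant: H = [[6, 4, -2], [4, 8, -4], [-2, -4, 6]].
Leading principal minors: Δ₁ = 6, Δ₂ = 32, Δ₃ = 128.
All leading minors are positive, so H is positive definite: a local minimum.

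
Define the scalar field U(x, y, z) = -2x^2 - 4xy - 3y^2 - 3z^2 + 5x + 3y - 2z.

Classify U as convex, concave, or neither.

concave

U is quadratic, so its Hessian is the constant matrix H = [[-4, -4, 0], [-4, -6, 0], [0, 0, -6]].
Leading principal minors: -4, 8, -48.
Signs alternate −, +, − ⇒ H ≺ 0 ⇒ concave.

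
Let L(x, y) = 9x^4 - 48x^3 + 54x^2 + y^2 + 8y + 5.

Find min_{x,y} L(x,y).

L(x,y) separates as P(x) + Q(y) + 5, so its minimum is min P + min Q + 5.
P'(x) = 36x(x - 3)(x - 1) vanishes at x ∈ {0, 1, 3}; Q'(y) = 2y + 8 vanishes at y ∈ {-4}.
Local minima of P (where P''>0): P(0)=0, P(3)=-81. Local minima of Q: Q(-4)=-16.
So the global minimum of L is P(3) + Q(-4) + 5 = -81 − 16 + 5 = -92, attained at (3, -4).

-92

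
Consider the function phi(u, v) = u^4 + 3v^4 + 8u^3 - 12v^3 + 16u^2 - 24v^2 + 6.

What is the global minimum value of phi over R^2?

phi(u,v) separates as P(u) + Q(v) + 6, so its minimum is min P + min Q + 6.
P'(u) = 4u(u + 2)(u + 4) vanishes at u ∈ {-4, -2, 0}; Q'(v) = 12v(v - 4)(v + 1) vanishes at v ∈ {-1, 0, 4}.
Local minima of P (where P''>0): P(-4)=0, P(0)=0. Local minima of Q: Q(-1)=-9, Q(4)=-384.
So the global minimum of phi is P(-4) + Q(4) + 6 = 0 − 384 + 6 = -378, attained at (-4, 4).

-378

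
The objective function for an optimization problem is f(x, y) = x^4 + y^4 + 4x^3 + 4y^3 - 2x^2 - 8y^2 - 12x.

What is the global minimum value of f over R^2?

f(x,y) separates as P(x) + Q(y), so its minimum is min P + min Q.
P'(x) = 4(x - 1)(x + 1)(x + 3) vanishes at x ∈ {-3, -1, 1}; Q'(y) = 4y(y - 1)(y + 4) vanishes at y ∈ {-4, 0, 1}.
Local minima of P (where P''>0): P(-3)=-9, P(1)=-9. Local minima of Q: Q(-4)=-128, Q(1)=-3.
So the global minimum of f is P(-3) + Q(-4) = -9 − 128 = -137, attained at (-3, -4).

-137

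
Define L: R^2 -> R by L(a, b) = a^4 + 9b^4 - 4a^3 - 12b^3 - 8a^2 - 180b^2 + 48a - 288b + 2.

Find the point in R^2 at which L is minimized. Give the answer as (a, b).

(-2, 4)

L(a,b) separates as P(a) + Q(b) + 2, so its minimum is min P + min Q + 2.
P'(a) = 4(a - 3)(a - 2)(a + 2) vanishes at a ∈ {-2, 2, 3}; Q'(b) = 36(b - 4)(b + 1)(b + 2) vanishes at b ∈ {-2, -1, 4}.
Local minima of P (where P''>0): P(-2)=-80, P(3)=45. Local minima of Q: Q(-2)=96, Q(4)=-2496.
So the global minimum of L is P(-2) + Q(4) + 2 = -80 − 2496 + 2 = -2574, attained at (-2, 4).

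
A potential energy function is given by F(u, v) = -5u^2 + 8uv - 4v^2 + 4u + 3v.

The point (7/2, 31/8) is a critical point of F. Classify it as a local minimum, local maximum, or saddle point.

local maximum

The Hessian of F is constant: H = [[-10, 8], [8, -8]].
det(H) = (-10)·(-8) − 8² = 16.
det(H) > 0 and tr(H) = -18 < 0, so H is negative definite and the point is a local maximum.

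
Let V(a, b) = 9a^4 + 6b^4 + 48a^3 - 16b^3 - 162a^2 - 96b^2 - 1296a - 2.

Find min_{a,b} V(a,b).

V(a,b) separates as P(a) + Q(b) − 2, so its minimum is min P + min Q − 2.
P'(a) = 36(a - 3)(a + 3)(a + 4) vanishes at a ∈ {-4, -3, 3}; Q'(b) = 24b(b - 4)(b + 2) vanishes at b ∈ {-2, 0, 4}.
Local minima of P (where P''>0): P(-4)=1824, P(3)=-3321. Local minima of Q: Q(-2)=-160, Q(4)=-1024.
So the global minimum of V is P(3) + Q(4) − 2 = -3321 − 1024 − 2 = -4347, attained at (3, 4).

-4347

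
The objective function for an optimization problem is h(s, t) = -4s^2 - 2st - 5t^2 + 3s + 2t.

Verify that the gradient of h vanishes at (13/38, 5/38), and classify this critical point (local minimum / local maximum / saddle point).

local maximum

∇h = (-8s - 2t + 3, -2s - 10t + 2); substituting (13/38, 5/38) gives ∇h = (0, 0), so (13/38, 5/38) is indeed a critical point.
The Hessian of h is constant: H = [[-8, -2], [-2, -10]].
det(H) = (-8)·(-10) − (-2)² = 76.
det(H) > 0 and tr(H) = -18 < 0, so H is negative definite and the point is a local maximum.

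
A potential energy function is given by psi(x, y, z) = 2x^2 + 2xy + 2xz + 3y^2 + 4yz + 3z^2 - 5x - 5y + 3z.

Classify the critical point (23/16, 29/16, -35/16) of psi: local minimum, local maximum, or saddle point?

local minimum

The Hessian is constant: H = [[4, 2, 2], [2, 6, 4], [2, 4, 6]].
Leading principal minors: Δ₁ = 4, Δ₂ = 20, Δ₃ = 64.
All leading minors are positive, so H is positive definite: a local minimum.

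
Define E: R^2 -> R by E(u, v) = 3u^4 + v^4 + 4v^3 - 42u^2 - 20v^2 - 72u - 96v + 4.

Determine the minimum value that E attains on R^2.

-626

E(u,v) separates as P(u) + Q(v) + 4, so its minimum is min P + min Q + 4.
P'(u) = 12(u - 3)(u + 1)(u + 2) vanishes at u ∈ {-2, -1, 3}; Q'(v) = 4(v - 3)(v + 2)(v + 4) vanishes at v ∈ {-4, -2, 3}.
Local minima of P (where P''>0): P(-2)=24, P(3)=-351. Local minima of Q: Q(-4)=64, Q(3)=-279.
So the global minimum of E is P(3) + Q(3) + 4 = -351 − 279 + 4 = -626, attained at (3, 3).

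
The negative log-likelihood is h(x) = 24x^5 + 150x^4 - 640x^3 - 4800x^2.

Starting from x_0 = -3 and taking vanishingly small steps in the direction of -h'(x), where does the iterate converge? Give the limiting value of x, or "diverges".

-4

h'(x) = 120x(x - 4)(x + 4)(x + 5), so h'(-3) = 5040.
Gradient descent moves in the -h' direction, i.e. x is decreasing.
The nearest critical point in that direction is x = -4, where h'' = 3840 > 0 (a local minimum). The iterate converges there.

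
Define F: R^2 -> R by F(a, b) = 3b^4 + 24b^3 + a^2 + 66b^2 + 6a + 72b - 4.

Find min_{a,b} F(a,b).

F(a,b) separates as P(a) + Q(b) − 4, so its minimum is min P + min Q − 4.
P'(a) = 2a + 6 vanishes at a ∈ {-3}; Q'(b) = 12(b + 1)(b + 2)(b + 3) vanishes at b ∈ {-3, -2, -1}.
Local minima of P (where P''>0): P(-3)=-9. Local minima of Q: Q(-3)=-27, Q(-1)=-27.
So the global minimum of F is P(-3) + Q(-3) − 4 = -9 − 27 − 4 = -40, attained at (-3, -3).

-40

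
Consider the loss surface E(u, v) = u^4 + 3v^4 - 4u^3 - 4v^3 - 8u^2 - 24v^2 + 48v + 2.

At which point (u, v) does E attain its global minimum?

(4, -2)

E(u,v) separates as P(u) + Q(v) + 2, so its minimum is min P + min Q + 2.
P'(u) = 4u(u - 4)(u + 1) vanishes at u ∈ {-1, 0, 4}; Q'(v) = 12(v - 2)(v - 1)(v + 2) vanishes at v ∈ {-2, 1, 2}.
Local minima of P (where P''>0): P(-1)=-3, P(4)=-128. Local minima of Q: Q(-2)=-112, Q(2)=16.
So the global minimum of E is P(4) + Q(-2) + 2 = -128 − 112 + 2 = -238, attained at (4, -2).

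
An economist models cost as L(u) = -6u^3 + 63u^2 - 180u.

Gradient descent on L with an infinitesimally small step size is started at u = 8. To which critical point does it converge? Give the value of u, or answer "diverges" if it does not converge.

diverges

L'(u) = -18(u - 5)(u - 2), so L'(8) = -324.
Gradient descent moves in the -L' direction, i.e. u is increasing.
There is no critical point above u=8, and L' keeps the same sign, so the iterate runs off to +∞.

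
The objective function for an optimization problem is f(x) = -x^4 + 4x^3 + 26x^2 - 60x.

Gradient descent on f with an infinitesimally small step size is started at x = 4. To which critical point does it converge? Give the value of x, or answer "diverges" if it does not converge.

1

f'(x) = -4(x - 5)(x - 1)(x + 3), so f'(4) = 84.
Gradient descent moves in the -f' direction, i.e. x is decreasing.
The nearest critical point in that direction is x = 1, where f'' = 64 > 0 (a local minimum). The iterate converges there.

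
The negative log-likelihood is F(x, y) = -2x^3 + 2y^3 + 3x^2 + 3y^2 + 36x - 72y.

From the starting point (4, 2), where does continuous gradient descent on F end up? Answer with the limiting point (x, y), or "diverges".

F is separable, so gradient descent decouples: x follows -∂F/∂x, y follows -∂F/∂y.
∂F/∂x = -6(x - 3)(x + 2); at x=4 this is -36, so x increases.
∂F/∂y = 6(y - 3)(y + 4); at y=2 this is -36, so y increases.
The x-coordinate has no critical point in that direction and runs off to infinity.

diverges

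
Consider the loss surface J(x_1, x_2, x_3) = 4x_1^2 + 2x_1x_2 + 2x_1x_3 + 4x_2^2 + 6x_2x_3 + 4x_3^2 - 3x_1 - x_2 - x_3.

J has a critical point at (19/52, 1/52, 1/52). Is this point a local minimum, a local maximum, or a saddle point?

local minimum

The Hessian is constant: H = [[8, 2, 2], [2, 8, 6], [2, 6, 8]].
Leading principal minors: Δ₁ = 8, Δ₂ = 60, Δ₃ = 208.
All leading minors are positive, so H is positive definite: a local minimum.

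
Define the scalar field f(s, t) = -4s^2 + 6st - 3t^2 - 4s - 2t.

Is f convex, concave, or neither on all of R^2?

concave

f is quadratic, so its Hessian is the constant matrix H = [[-8, 6], [6, -6]].
det(H) = 12, tr(H) = -14.
det(H) > 0 and tr(H) < 0, so H is negative definite everywhere: concave.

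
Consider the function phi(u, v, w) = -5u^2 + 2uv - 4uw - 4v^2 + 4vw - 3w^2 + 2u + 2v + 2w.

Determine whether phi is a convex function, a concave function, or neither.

phi is quadratic, so its Hessian is the constant matrix H = [[-10, 2, -4], [2, -8, 4], [-4, 4, -6]].
Leading principal minors: -10, 76, -232.
Signs alternate −, +, − ⇒ H ≺ 0 ⇒ concave.

concave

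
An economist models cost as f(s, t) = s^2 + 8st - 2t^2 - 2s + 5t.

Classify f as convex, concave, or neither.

neither

f is quadratic, so its Hessian is the constant matrix H = [[2, 8], [8, -4]].
det(H) = -72, tr(H) = -2.
det(H) < 0, so H is indefinite: neither convex nor concave.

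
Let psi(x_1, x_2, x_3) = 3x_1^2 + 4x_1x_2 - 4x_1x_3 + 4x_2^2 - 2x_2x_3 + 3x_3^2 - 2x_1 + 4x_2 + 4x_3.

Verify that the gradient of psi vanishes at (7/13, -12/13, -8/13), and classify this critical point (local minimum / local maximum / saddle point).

∇psi = (6x_1 + 4x_2 - 4x_3 - 2, 4x_1 + 8x_2 - 2x_3 + 4, -4x_1 - 2x_2 + 6x_3 + 4); substituting (7/13, -12/13, -8/13) gives ∇psi = (0, 0, 0), so (7/13, -12/13, -8/13) is indeed a critical point.
The Hessian is constant: H = [[6, 4, -4], [4, 8, -2], [-4, -2, 6]].
Leading principal minors: Δ₁ = 6, Δ₂ = 32, Δ₃ = 104.
All leading minors are positive, so H is positive definite: a local minimum.

local minimum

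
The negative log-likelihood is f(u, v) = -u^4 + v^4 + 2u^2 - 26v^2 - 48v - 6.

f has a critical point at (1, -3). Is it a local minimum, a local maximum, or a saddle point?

The mixed partial ∂²f/∂u∂v is 0, so the Hessian at any point is diag(f_uu, f_vv) = diag(4(-3u^2 + 1), 4(3v^2 - 13)).
At (1, -3): H = diag(-8, 56).
The eigenvalues have opposite signs, so H is indefinite: a saddle point.

saddle point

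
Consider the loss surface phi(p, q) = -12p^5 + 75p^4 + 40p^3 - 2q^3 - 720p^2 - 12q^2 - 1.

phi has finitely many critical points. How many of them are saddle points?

4

phi separates as a function of p plus a function of q, so ∇phi=0 decouples.
∂phi/∂p = -60p(p - 4)(p - 3)(p + 2) = 0 at p ∈ {-2, 0, 3, 4}; ∂phi/∂q = -6q(q + 4) = 0 at q ∈ {-4, 0}.
The Hessian is diagonal: diag(phi_pp, phi_qq). Second derivatives: phi_pp(-2)=3600, phi_pp(0)=-1440, phi_pp(3)=900, phi_pp(4)=-1440; phi_qq(-4)=24, phi_qq(0)=-24.
Saddle points occur where the two diagonal entries have opposite signs: (-2, 0), (0, -4), (3, 0), (4, -4). Count: 4.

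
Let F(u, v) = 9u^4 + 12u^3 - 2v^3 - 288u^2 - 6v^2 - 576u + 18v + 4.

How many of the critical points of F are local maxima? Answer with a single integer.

1

F separates as a function of u plus a function of v, so ∇F=0 decouples.
∂F/∂u = 36(u - 4)(u + 1)(u + 4) = 0 at u ∈ {-4, -1, 4}; ∂F/∂v = -6(v - 1)(v + 3) = 0 at v ∈ {-3, 1}.
The Hessian is diagonal: diag(F_uu, F_vv). Second derivatives: F_uu(-4)=864, F_uu(-1)=-540, F_uu(4)=1440; F_vv(-3)=24, F_vv(1)=-24.
Local maxima occur where both diagonal entries negative: (-1, 1). Count: 1.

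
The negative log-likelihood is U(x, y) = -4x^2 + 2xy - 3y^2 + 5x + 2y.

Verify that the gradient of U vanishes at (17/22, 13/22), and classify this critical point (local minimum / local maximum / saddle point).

∇U = (-8x + 2y + 5, 2x - 6y + 2); substituting (17/22, 13/22) gives ∇U = (0, 0), so (17/22, 13/22) is indeed a critical point.
The Hessian of U is constant: H = [[-8, 2], [2, -6]].
det(H) = (-8)·(-6) − 2² = 44.
det(H) > 0 and tr(H) = -14 < 0, so H is negative definite and the point is a local maximum.

local maximum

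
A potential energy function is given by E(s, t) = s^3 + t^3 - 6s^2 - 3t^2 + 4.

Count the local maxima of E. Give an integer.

E separates as a function of s plus a function of t, so ∇E=0 decouples.
∂E/∂s = 3s(s - 4) = 0 at s ∈ {0, 4}; ∂E/∂t = 3t(t - 2) = 0 at t ∈ {0, 2}.
The Hessian is diagonal: diag(E_ss, E_tt). Second derivatives: E_ss(0)=-12, E_ss(4)=12; E_tt(0)=-6, E_tt(2)=6.
Local maxima occur where both diagonal entries negative: (0, 0). Count: 1.

1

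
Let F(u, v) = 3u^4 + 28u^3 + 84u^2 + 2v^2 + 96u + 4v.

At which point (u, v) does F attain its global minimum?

(-4, -1)

F(u,v) separates as P(u) + Q(v), so its minimum is min P + min Q.
P'(u) = 12(u + 1)(u + 2)(u + 4) vanishes at u ∈ {-4, -2, -1}; Q'(v) = 4v + 4 vanishes at v ∈ {-1}.
Local minima of P (where P''>0): P(-4)=-64, P(-1)=-37. Local minima of Q: Q(-1)=-2.
So the global minimum of F is P(-4) + Q(-1) = -64 − 2 = -66, attained at (-4, -1).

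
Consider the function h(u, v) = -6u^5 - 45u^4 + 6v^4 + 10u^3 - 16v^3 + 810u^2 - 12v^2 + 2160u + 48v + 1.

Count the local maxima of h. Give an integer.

h separates as a function of u plus a function of v, so ∇h=0 decouples.
∂h/∂u = -30(u - 3)(u + 2)(u + 3)(u + 4) = 0 at u ∈ {-4, -3, -2, 3}; ∂h/∂v = 24(v - 2)(v - 1)(v + 1) = 0 at v ∈ {-1, 1, 2}.
The Hessian is diagonal: diag(h_uu, h_vv). Second derivatives: h_uu(-4)=420, h_uu(-3)=-180, h_uu(-2)=300, h_uu(3)=-6300; h_vv(-1)=144, h_vv(1)=-48, h_vv(2)=72.
Local maxima occur where both diagonal entries negative: (-3, 1), (3, 1). Count: 2.

2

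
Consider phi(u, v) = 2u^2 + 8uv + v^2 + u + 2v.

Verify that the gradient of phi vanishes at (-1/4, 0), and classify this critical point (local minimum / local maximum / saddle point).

saddle point

∇phi = (4u + 8v + 1, 8u + 2v + 2); substituting (-1/4, 0) gives ∇phi = (0, 0), so (-1/4, 0) is indeed a critical point.
The Hessian of phi is constant: H = [[4, 8], [8, 2]].
det(H) = 4·2 − 8² = -56.
Since det(H) < 0, H is indefinite and the critical point is a saddle point.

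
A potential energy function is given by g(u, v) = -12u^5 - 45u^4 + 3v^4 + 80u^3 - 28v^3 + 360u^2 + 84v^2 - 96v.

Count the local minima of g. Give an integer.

g separates as a function of u plus a function of v, so ∇g=0 decouples.
∂g/∂u = -60u(u - 2)(u + 2)(u + 3) = 0 at u ∈ {-3, -2, 0, 2}; ∂g/∂v = 12(v - 4)(v - 2)(v - 1) = 0 at v ∈ {1, 2, 4}.
The Hessian is diagonal: diag(g_uu, g_vv). Second derivatives: g_uu(-3)=900, g_uu(-2)=-480, g_uu(0)=720, g_uu(2)=-2400; g_vv(1)=36, g_vv(2)=-24, g_vv(4)=72.
Local minima occur where both diagonal entries positive: (-3, 1), (-3, 4), (0, 1), (0, 4). Count: 4.

4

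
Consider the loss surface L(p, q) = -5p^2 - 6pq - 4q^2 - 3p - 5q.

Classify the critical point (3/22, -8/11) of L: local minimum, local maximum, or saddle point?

The Hessian of L is constant: H = [[-10, -6], [-6, -8]].
det(H) = (-10)·(-8) − (-6)² = 44.
det(H) > 0 and tr(H) = -18 < 0, so H is negative definite and the point is a local maximum.

local maximum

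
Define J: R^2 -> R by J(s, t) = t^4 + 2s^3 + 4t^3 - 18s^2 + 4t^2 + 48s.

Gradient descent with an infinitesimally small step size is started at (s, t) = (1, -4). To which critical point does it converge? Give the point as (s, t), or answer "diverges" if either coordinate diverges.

J is separable, so gradient descent decouples: s follows -∂J/∂s, t follows -∂J/∂t.
∂J/∂s = 6(s - 4)(s - 2); at s=1 this is 18, so s decreases.
∂J/∂t = 4t(t + 1)(t + 2); at t=-4 this is -96, so t increases.
The s-coordinate has no critical point in that direction and runs off to infinity.

diverges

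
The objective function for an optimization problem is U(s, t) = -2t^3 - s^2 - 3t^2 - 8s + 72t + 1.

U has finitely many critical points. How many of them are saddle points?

U separates as a function of s plus a function of t, so ∇U=0 decouples.
∂U/∂s = -2(s + 4) = 0 at s ∈ {-4}; ∂U/∂t = -6(t - 3)(t + 4) = 0 at t ∈ {-4, 3}.
The Hessian is diagonal: diag(U_ss, U_tt). Second derivatives: U_ss(-4)=-2; U_tt(-4)=42, U_tt(3)=-42.
Saddle points occur where the two diagonal entries have opposite signs: (-4, -4). Count: 1.

1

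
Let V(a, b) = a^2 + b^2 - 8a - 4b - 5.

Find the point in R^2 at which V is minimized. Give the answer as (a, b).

V(a,b) separates as P(a) + Q(b) − 5, so its minimum is min P + min Q − 5.
P'(a) = 2a - 8 vanishes at a ∈ {4}; Q'(b) = 2b - 4 vanishes at b ∈ {2}.
Local minima of P (where P''>0): P(4)=-16. Local minima of Q: Q(2)=-4.
So the global minimum of V is P(4) + Q(2) − 5 = -16 − 4 − 5 = -25, attained at (4, 2).

(4, 2)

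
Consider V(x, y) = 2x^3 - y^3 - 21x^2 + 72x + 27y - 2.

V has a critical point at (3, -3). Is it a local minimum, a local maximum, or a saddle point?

saddle point

The mixed partial ∂²V/∂x∂y is 0, so the Hessian at any point is diag(V_xx, V_yy) = diag(6(2x - 7), -6y).
At (3, -3): H = diag(-6, 18).
The eigenvalues have opposite signs, so H is indefinite: a saddle point.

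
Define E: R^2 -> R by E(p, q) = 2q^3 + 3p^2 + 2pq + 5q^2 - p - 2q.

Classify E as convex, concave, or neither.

neither

The term 2q^3 is cubic, so the Hessian is not constant.
∂²E/∂q² = 12q + 10, which takes both signs as q varies (negative for sufficiently negative q). A diagonal entry of the Hessian changing sign means the Hessian is neither positive- nor negative-semidefinite on all of R^2.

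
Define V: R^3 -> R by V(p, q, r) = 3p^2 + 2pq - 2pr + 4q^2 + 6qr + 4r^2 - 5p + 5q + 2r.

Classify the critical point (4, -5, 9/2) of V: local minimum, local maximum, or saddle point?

local minimum

The Hessian is constant: H = [[6, 2, -2], [2, 8, 6], [-2, 6, 8]].
Leading principal minors: Δ₁ = 6, Δ₂ = 44, Δ₃ = 56.
All leading minors are positive, so H is positive definite: a local minimum.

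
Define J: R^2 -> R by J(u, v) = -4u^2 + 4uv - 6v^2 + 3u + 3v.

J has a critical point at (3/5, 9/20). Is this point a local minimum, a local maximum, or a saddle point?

local maximum

The Hessian of J is constant: H = [[-8, 4], [4, -12]].
det(H) = (-8)·(-12) − 4² = 80.
det(H) > 0 and tr(H) = -20 < 0, so H is negative definite and the point is a local maximum.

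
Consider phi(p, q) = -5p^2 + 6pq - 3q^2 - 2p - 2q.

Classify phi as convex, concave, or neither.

phi is quadratic, so its Hessian is the constant matrix H = [[-10, 6], [6, -6]].
det(H) = 24, tr(H) = -16.
det(H) > 0 and tr(H) < 0, so H is negative definite everywhere: concave.

concave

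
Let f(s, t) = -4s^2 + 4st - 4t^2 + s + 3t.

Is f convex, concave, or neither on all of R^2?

concave

f is quadratic, so its Hessian is the constant matrix H = [[-8, 4], [4, -8]].
det(H) = 48, tr(H) = -16.
det(H) > 0 and tr(H) < 0, so H is negative definite everywhere: concave.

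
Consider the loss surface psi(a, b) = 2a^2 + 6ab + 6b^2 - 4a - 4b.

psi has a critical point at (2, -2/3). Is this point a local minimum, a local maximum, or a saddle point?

local minimum

The Hessian of psi is constant: H = [[4, 6], [6, 12]].
det(H) = 4·12 − 6² = 12.
det(H) > 0 and tr(H) = 16 > 0, so H is positive definite and the point is a local minimum.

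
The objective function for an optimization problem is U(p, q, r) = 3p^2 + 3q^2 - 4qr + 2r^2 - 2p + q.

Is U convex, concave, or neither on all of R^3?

U is quadratic, so its Hessian is the constant matrix H = [[6, 0, 0], [0, 6, -4], [0, -4, 4]].
Leading principal minors: 6, 36, 48.
All positive ⇒ H ≻ 0 ⇒ convex.

convex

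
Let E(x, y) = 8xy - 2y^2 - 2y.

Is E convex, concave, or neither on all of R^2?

neither

E is quadratic, so its Hessian is the constant matrix H = [[0, 8], [8, -4]].
det(H) = -64, tr(H) = -4.
det(H) < 0, so H is indefinite: neither convex nor concave.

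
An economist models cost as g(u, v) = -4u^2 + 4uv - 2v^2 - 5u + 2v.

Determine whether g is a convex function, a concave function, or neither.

concave

g is quadratic, so its Hessian is the constant matrix H = [[-8, 4], [4, -4]].
det(H) = 16, tr(H) = -12.
det(H) > 0 and tr(H) < 0, so H is negative definite everywhere: concave.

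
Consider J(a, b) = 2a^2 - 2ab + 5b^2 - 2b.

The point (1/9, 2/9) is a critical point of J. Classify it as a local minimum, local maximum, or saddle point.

The Hessian of J is constant: H = [[4, -2], [-2, 10]].
det(H) = 4·10 − (-2)² = 36.
det(H) > 0 and tr(H) = 14 > 0, so H is positive definite and the point is a local minimum.

local minimum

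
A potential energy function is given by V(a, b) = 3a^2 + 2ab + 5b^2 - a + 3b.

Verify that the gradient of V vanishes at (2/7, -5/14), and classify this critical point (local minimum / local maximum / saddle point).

∇V = (6a + 2b - 1, 2a + 10b + 3); substituting (2/7, -5/14) gives ∇V = (0, 0), so (2/7, -5/14) is indeed a critical point.
The Hessian of V is constant: H = [[6, 2], [2, 10]].
det(H) = 6·10 − 2² = 56.
det(H) > 0 and tr(H) = 16 > 0, so H is positive definite and the point is a local minimum.

local minimum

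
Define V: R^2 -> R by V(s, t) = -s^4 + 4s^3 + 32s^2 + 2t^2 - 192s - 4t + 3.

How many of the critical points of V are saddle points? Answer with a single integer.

V separates as a function of s plus a function of t, so ∇V=0 decouples.
∂V/∂s = -4(s - 4)(s - 3)(s + 4) = 0 at s ∈ {-4, 3, 4}; ∂V/∂t = 4(t - 1) = 0 at t ∈ {1}.
The Hessian is diagonal: diag(V_ss, V_tt). Second derivatives: V_ss(-4)=-224, V_ss(3)=28, V_ss(4)=-32; V_tt(1)=4.
Saddle points occur where the two diagonal entries have opposite signs: (-4, 1), (4, 1). Count: 2.

2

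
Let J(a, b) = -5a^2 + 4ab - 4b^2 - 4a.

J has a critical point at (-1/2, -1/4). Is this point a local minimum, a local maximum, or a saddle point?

local maximum

The Hessian of J is constant: H = [[-10, 4], [4, -8]].
det(H) = (-10)·(-8) − 4² = 64.
det(H) > 0 and tr(H) = -18 < 0, so H is negative definite and the point is a local maximum.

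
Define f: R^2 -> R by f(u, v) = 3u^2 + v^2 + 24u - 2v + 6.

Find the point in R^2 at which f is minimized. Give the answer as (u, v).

f(u,v) separates as P(u) + Q(v) + 6, so its minimum is min P + min Q + 6.
P'(u) = 6u + 24 vanishes at u ∈ {-4}; Q'(v) = 2v - 2 vanishes at v ∈ {1}.
Local minima of P (where P''>0): P(-4)=-48. Local minima of Q: Q(1)=-1.
So the global minimum of f is P(-4) + Q(1) + 6 = -48 − 1 + 6 = -43, attained at (-4, 1).

(-4, 1)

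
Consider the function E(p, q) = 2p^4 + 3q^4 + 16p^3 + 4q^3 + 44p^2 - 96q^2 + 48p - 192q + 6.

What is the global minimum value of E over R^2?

E(p,q) separates as A(p) + B(q) + 6, so its minimum is min A + min B + 6.
A'(p) = 8(p + 1)(p + 2)(p + 3) vanishes at p ∈ {-3, -2, -1}; B'(q) = 12(q - 4)(q + 1)(q + 4) vanishes at q ∈ {-4, -1, 4}.
Local minima of A (where A''>0): A(-3)=-18, A(-1)=-18. Local minima of B: B(-4)=-256, B(4)=-1280.
So the global minimum of E is A(-3) + B(4) + 6 = -18 − 1280 + 6 = -1292, attained at (-3, 4).

-1292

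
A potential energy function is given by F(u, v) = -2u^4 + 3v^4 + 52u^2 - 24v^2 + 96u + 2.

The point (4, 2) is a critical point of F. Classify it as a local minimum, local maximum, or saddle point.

saddle point

The mixed partial ∂²F/∂u∂v is 0, so the Hessian at any point is diag(F_uu, F_vv) = diag(8(-3u^2 + 13), 12(3v^2 - 4)).
At (4, 2): H = diag(-280, 96).
The eigenvalues have opposite signs, so H is indefinite: a saddle point.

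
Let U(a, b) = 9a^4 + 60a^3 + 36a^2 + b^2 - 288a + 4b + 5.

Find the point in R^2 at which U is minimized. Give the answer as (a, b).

(1, -2)

U(a,b) separates as P(a) + Q(b) + 5, so its minimum is min P + min Q + 5.
P'(a) = 36(a - 1)(a + 2)(a + 4) vanishes at a ∈ {-4, -2, 1}; Q'(b) = 2b + 4 vanishes at b ∈ {-2}.
Local minima of P (where P''>0): P(-4)=192, P(1)=-183. Local minima of Q: Q(-2)=-4.
So the global minimum of U is P(1) + Q(-2) + 5 = -183 − 4 + 5 = -182, attained at (1, -2).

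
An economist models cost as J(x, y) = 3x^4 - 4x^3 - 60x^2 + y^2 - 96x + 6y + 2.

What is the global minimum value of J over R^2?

-839

J(x,y) separates as P(x) + Q(y) + 2, so its minimum is min P + min Q + 2.
P'(x) = 12(x - 4)(x + 1)(x + 2) vanishes at x ∈ {-2, -1, 4}; Q'(y) = 2y + 6 vanishes at y ∈ {-3}.
Local minima of P (where P''>0): P(-2)=32, P(4)=-832. Local minima of Q: Q(-3)=-9.
So the global minimum of J is P(4) + Q(-3) + 2 = -832 − 9 + 2 = -839, attained at (4, -3).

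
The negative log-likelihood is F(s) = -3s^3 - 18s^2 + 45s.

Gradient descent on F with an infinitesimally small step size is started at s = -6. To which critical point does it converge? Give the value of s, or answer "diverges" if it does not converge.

-5

F'(s) = -9(s - 1)(s + 5), so F'(-6) = -63.
Gradient descent moves in the -F' direction, i.e. s is increasing.
The nearest critical point in that direction is s = -5, where F'' = 54 > 0 (a local minimum). The iterate converges there.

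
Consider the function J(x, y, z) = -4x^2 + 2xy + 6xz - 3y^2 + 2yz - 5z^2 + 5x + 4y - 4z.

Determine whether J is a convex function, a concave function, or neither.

J is quadratic, so its Hessian is the constant matrix H = [[-8, 2, 6], [2, -6, 2], [6, 2, -10]].
Leading principal minors: -8, 44, -144.
Signs alternate −, +, − ⇒ H ≺ 0 ⇒ concave.

concave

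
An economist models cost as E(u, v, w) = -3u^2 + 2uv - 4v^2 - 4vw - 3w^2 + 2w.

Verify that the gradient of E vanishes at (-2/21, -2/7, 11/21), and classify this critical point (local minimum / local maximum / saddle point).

local maximum

∇E = (-6u + 2v, 2u - 8v - 4w, -4v - 6w + 2); substituting (-2/21, -2/7, 11/21) gives ∇E = (0, 0, 0), so (-2/21, -2/7, 11/21) is indeed a critical point.
The Hessian is constant: H = [[-6, 2, 0], [2, -8, -4], [0, -4, -6]].
Leading principal minors: Δ₁ = -6, Δ₂ = 44, Δ₃ = -168.
The minors alternate sign starting negative (−, +, −), so H is negative definite: a local maximum.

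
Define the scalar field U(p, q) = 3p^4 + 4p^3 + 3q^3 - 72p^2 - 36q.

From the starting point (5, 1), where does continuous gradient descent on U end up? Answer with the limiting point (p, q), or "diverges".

U is separable, so gradient descent decouples: p follows -∂U/∂p, q follows -∂U/∂q.
∂U/∂p = 12p(p - 3)(p + 4); at p=5 this is 1080, so p decreases.
∂U/∂q = 9(q - 2)(q + 2); at q=1 this is -27, so q increases.
p converges to its nearest critical value 3 (a local min of the p-part); q converges to 2. The iterate converges to (3, 2).

(3, 2)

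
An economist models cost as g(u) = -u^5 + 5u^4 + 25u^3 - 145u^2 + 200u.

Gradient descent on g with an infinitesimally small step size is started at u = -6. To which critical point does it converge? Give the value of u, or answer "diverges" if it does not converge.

-4

g'(u) = -5(u - 5)(u - 2)(u - 1)(u + 4), so g'(-6) = -6160.
Gradient descent moves in the -g' direction, i.e. u is increasing.
The nearest critical point in that direction is u = -4, where g'' = 1350 > 0 (a local minimum). The iterate converges there.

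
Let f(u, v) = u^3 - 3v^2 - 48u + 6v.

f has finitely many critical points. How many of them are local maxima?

1

f separates as a function of u plus a function of v, so ∇f=0 decouples.
∂f/∂u = 3(u - 4)(u + 4) = 0 at u ∈ {-4, 4}; ∂f/∂v = -6(v - 1) = 0 at v ∈ {1}.
The Hessian is diagonal: diag(f_uu, f_vv). Second derivatives: f_uu(-4)=-24, f_uu(4)=24; f_vv(1)=-6.
Local maxima occur where both diagonal entries negative: (-4, 1). Count: 1.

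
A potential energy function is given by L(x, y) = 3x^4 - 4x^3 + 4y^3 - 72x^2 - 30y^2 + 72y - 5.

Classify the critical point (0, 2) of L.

The mixed partial ∂²L/∂x∂y is 0, so the Hessian at any point is diag(L_xx, L_yy) = diag(12(3x^2 - 2x - 12), 12(2y - 5)).
At (0, 2): H = diag(-144, -12).
Both eigenvalues are negative, so H is negative definite: a local maximum.

local maximum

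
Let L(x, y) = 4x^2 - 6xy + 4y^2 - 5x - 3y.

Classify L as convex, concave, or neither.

convex

L is quadratic, so its Hessian is the constant matrix H = [[8, -6], [-6, 8]].
det(H) = 28, tr(H) = 16.
det(H) > 0 and tr(H) > 0, so H is positive definite everywhere: convex.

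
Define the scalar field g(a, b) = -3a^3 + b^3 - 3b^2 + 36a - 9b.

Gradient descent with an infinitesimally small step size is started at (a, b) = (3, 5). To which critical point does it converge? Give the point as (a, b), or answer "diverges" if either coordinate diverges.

g is separable, so gradient descent decouples: a follows -∂g/∂a, b follows -∂g/∂b.
∂g/∂a = -9(a - 2)(a + 2); at a=3 this is -45, so a increases.
∂g/∂b = 3(b - 3)(b + 1); at b=5 this is 36, so b decreases.
The a-coordinate has no critical point in that direction and runs off to infinity.

diverges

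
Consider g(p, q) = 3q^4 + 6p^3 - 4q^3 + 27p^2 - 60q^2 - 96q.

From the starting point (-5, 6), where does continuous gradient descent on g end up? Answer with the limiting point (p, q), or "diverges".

diverges

g is separable, so gradient descent decouples: p follows -∂g/∂p, q follows -∂g/∂q.
∂g/∂p = 18p(p + 3); at p=-5 this is 180, so p decreases.
∂g/∂q = 12(q - 4)(q + 1)(q + 2); at q=6 this is 1344, so q decreases.
The p-coordinate has no critical point in that direction and runs off to infinity.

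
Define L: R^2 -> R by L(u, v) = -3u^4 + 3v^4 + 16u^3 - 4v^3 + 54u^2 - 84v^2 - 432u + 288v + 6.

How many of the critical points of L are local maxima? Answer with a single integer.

2

L separates as a function of u plus a function of v, so ∇L=0 decouples.
∂L/∂u = -12(u - 4)(u - 3)(u + 3) = 0 at u ∈ {-3, 3, 4}; ∂L/∂v = 12(v - 3)(v - 2)(v + 4) = 0 at v ∈ {-4, 2, 3}.
The Hessian is diagonal: diag(L_uu, L_vv). Second derivatives: L_uu(-3)=-504, L_uu(3)=72, L_uu(4)=-84; L_vv(-4)=504, L_vv(2)=-72, L_vv(3)=84.
Local maxima occur where both diagonal entries negative: (-3, 2), (4, 2). Count: 2.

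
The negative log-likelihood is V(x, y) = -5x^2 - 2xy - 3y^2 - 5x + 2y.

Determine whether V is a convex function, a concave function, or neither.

V is quadratic, so its Hessian is the constant matrix H = [[-10, -2], [-2, -6]].
det(H) = 56, tr(H) = -16.
det(H) > 0 and tr(H) < 0, so H is negative definite everywhere: concave.

concave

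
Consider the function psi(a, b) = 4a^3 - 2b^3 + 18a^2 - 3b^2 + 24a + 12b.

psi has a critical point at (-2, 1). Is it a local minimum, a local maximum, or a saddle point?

local maximum

The mixed partial ∂²psi/∂a∂b is 0, so the Hessian at any point is diag(psi_aa, psi_bb) = diag(12(2a + 3), -6(2b + 1)).
At (-2, 1): H = diag(-12, -18).
Both eigenvalues are negative, so H is negative definite: a local maximum.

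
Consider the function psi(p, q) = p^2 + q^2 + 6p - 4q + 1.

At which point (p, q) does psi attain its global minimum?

psi(p,q) separates as A(p) + B(q) + 1, so its minimum is min A + min B + 1.
A'(p) = 2p + 6 vanishes at p ∈ {-3}; B'(q) = 2q - 4 vanishes at q ∈ {2}.
Local minima of A (where A''>0): A(-3)=-9. Local minima of B: B(2)=-4.
So the global minimum of psi is A(-3) + B(2) + 1 = -9 − 4 + 1 = -12, attained at (-3, 2).

(-3, 2)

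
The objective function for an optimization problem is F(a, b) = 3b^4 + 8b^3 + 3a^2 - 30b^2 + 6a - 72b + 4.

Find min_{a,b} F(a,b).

-151

F(a,b) separates as P(a) + Q(b) + 4, so its minimum is min P + min Q + 4.
P'(a) = 6a + 6 vanishes at a ∈ {-1}; Q'(b) = 12(b - 2)(b + 1)(b + 3) vanishes at b ∈ {-3, -1, 2}.
Local minima of P (where P''>0): P(-1)=-3. Local minima of Q: Q(-3)=-27, Q(2)=-152.
So the global minimum of F is P(-1) + Q(2) + 4 = -3 − 152 + 4 = -151, attained at (-1, 2).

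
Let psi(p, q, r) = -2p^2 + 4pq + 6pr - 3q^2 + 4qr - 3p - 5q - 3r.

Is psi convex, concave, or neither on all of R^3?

psi is quadratic, so its Hessian is the constant matrix H = [[-4, 4, 6], [4, -6, 4], [6, 4, 0]].
Leading principal minors: -4, 8, 472.
Neither pattern holds ⇒ H is indefinite ⇒ neither convex nor concave.

neither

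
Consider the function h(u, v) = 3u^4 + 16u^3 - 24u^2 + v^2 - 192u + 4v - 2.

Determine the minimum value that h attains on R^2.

h(u,v) separates as P(u) + Q(v) − 2, so its minimum is min P + min Q − 2.
P'(u) = 12(u - 2)(u + 2)(u + 4) vanishes at u ∈ {-4, -2, 2}; Q'(v) = 2v + 4 vanishes at v ∈ {-2}.
Local minima of P (where P''>0): P(-4)=128, P(2)=-304. Local minima of Q: Q(-2)=-4.
So the global minimum of h is P(2) + Q(-2) − 2 = -304 − 4 − 2 = -310, attained at (2, -2).

-310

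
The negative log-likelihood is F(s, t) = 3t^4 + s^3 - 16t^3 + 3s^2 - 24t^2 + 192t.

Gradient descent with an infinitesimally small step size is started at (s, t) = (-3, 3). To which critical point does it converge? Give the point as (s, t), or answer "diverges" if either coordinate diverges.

diverges

F is separable, so gradient descent decouples: s follows -∂F/∂s, t follows -∂F/∂t.
∂F/∂s = 3s(s + 2); at s=-3 this is 9, so s decreases.
∂F/∂t = 12(t - 4)(t - 2)(t + 2); at t=3 this is -60, so t increases.
The s-coordinate has no critical point in that direction and runs off to infinity.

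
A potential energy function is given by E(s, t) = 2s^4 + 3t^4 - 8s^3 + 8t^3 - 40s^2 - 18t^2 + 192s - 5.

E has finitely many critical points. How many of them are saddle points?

4

E separates as a function of s plus a function of t, so ∇E=0 decouples.
∂E/∂s = 8(s - 4)(s - 2)(s + 3) = 0 at s ∈ {-3, 2, 4}; ∂E/∂t = 12t(t - 1)(t + 3) = 0 at t ∈ {-3, 0, 1}.
The Hessian is diagonal: diag(E_ss, E_tt). Second derivatives: E_ss(-3)=280, E_ss(2)=-80, E_ss(4)=112; E_tt(-3)=144, E_tt(0)=-36, E_tt(1)=48.
Saddle points occur where the two diagonal entries have opposite signs: (-3, 0), (2, -3), (2, 1), (4, 0). Count: 4.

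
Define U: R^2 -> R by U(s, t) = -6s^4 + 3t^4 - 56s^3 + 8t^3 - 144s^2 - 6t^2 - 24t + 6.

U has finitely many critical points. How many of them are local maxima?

2

U separates as a function of s plus a function of t, so ∇U=0 decouples.
∂U/∂s = -24s(s + 3)(s + 4) = 0 at s ∈ {-4, -3, 0}; ∂U/∂t = 12(t - 1)(t + 1)(t + 2) = 0 at t ∈ {-2, -1, 1}.
The Hessian is diagonal: diag(U_ss, U_tt). Second derivatives: U_ss(-4)=-96, U_ss(-3)=72, U_ss(0)=-288; U_tt(-2)=36, U_tt(-1)=-24, U_tt(1)=72.
Local maxima occur where both diagonal entries negative: (-4, -1), (0, -1). Count: 2.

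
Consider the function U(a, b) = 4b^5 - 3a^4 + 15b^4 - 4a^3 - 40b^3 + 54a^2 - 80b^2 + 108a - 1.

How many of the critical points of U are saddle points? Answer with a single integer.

6

U separates as a function of a plus a function of b, so ∇U=0 decouples.
∂U/∂a = -12(a - 3)(a + 1)(a + 3) = 0 at a ∈ {-3, -1, 3}; ∂U/∂b = 20b(b - 2)(b + 1)(b + 4) = 0 at b ∈ {-4, -1, 0, 2}.
The Hessian is diagonal: diag(U_aa, U_bb). Second derivatives: U_aa(-3)=-144, U_aa(-1)=96, U_aa(3)=-288; U_bb(-4)=-1440, U_bb(-1)=180, U_bb(0)=-160, U_bb(2)=720.
Saddle points occur where the two diagonal entries have opposite signs: (-3, -1), (-3, 2), (-1, -4), (-1, 0), (3, -1), (3, 2). Count: 6.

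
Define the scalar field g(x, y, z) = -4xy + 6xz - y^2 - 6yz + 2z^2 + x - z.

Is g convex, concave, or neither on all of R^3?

neither

g is quadratic, so its Hessian is the constant matrix H = [[0, -4, 6], [-4, -2, -6], [6, -6, 4]].
Leading principal minors: 0, -16, 296.
Neither pattern holds ⇒ H is indefinite ⇒ neither convex nor concave.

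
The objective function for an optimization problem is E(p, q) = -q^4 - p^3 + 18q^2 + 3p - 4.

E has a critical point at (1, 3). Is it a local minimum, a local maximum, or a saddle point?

The mixed partial ∂²E/∂p∂q is 0, so the Hessian at any point is diag(E_pp, E_qq) = diag(-6p, 12(-q^2 + 3)).
At (1, 3): H = diag(-6, -72).
Both eigenvalues are negative, so H is negative definite: a local maximum.

local maximum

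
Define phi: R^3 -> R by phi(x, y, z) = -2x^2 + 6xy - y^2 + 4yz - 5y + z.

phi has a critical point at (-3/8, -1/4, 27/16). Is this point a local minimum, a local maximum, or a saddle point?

saddle point

The Hessian is constant: H = [[-4, 6, 0], [6, -2, 4], [0, 4, 0]].
Leading principal minors: Δ₁ = -4, Δ₂ = -28, Δ₃ = 64.
The minors fit neither the all-positive nor the alternating-sign pattern, so H is indefinite: a saddle point.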